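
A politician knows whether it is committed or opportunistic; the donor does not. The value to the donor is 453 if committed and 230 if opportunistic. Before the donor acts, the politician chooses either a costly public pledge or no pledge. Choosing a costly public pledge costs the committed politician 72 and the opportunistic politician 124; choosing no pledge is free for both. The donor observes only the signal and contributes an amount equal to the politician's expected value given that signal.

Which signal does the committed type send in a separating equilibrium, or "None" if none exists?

None

Try committed → pledge, opportunistic → no pledge:
  If types separate, pledge earns payment 453 and no pledge earns 230.
  Committed: pledge gives 453 − 72 = 381; no pledge gives 230 − 0 = 230. No deviation. ✓
  Opportunistic: no pledge gives 230 − 0 = 230; pledge gives 453 − 124 = 329. Would deviate. ✗
Try committed → no pledge, opportunistic → pledge:
  If types separate, no pledge earns payment 453 and pledge earns 230.
  Committed: no pledge gives 453 − 0 = 453; pledge gives 230 − 72 = 158. No deviation. ✓
  Opportunistic: pledge gives 230 − 124 = 106; no pledge gives 453 − 0 = 453. Would deviate. ✗
Neither assignment is incentive-compatible.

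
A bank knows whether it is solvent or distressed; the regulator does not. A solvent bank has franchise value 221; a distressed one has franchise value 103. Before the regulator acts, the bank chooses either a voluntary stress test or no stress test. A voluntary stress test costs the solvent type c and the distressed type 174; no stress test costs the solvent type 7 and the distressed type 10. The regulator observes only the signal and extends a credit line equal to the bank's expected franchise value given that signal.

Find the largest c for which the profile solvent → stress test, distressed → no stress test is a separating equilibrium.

125

Under separation: stress test → solvent (pays 221); no stress test → distressed (pays 103).
Distressed: 103 − 10 = 93 ≥ 221 − 174 = 47. Holds regardless of c. ✓
Solvent: 221 − c ≥ 103 − 7, so c ≤ 221 − 96 = 125.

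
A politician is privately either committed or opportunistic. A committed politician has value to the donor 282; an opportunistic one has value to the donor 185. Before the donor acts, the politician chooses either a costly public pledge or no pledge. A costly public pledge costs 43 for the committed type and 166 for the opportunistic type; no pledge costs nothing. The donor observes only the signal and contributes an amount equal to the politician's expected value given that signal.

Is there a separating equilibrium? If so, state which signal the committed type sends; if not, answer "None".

pledge

Try committed → pledge, opportunistic → no pledge:
  If types separate, pledge earns payment 282 and no pledge earns 185.
  Committed: pledge gives 282 − 43 = 239; no pledge gives 185 − 0 = 185. No deviation. ✓
  Opportunistic: no pledge gives 185 − 0 = 185; pledge gives 282 − 166 = 116. No deviation. ✓
Both hold — the committed type sends pledge.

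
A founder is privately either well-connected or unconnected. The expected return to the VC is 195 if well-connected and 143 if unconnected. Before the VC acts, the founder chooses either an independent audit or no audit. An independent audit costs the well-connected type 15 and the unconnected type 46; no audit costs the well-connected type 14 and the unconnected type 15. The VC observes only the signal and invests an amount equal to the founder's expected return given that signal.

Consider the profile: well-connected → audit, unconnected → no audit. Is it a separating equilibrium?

No

If types separate, audit earns payment 195 and no audit earns 143.
Well-connected: audit gives 195 − 15 = 180; no audit gives 143 − 14 = 129. No deviation. ✓
Unconnected: no audit gives 143 − 15 = 128; audit gives 195 − 46 = 149. Would deviate. ✗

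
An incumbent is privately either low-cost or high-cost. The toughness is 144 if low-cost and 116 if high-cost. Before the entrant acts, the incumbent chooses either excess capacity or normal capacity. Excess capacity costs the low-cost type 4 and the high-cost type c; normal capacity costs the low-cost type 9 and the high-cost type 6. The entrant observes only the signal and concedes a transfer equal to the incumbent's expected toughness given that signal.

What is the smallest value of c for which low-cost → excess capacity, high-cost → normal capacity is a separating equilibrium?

34

Under separation: excess capacity → low-cost (pays 144); normal capacity → high-cost (pays 116).
Low-cost: 144 − 4 = 140 ≥ 116 − 9 = 107. Holds regardless of c. ✓
High-cost: 116 − 6 ≥ 144 − c, so c ≥ 144 − 110 = 34.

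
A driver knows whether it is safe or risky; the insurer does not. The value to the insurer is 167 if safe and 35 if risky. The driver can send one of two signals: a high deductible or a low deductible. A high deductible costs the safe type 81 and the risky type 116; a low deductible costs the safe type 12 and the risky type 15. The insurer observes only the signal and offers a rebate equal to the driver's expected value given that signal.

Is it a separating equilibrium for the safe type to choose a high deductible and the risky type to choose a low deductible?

No

Under separation the insurer infers type exactly: high deductible → safe (pays 167), low deductible → risky (pays 35).
Safe: high deductible gives 167 − 81 = 86; low deductible gives 35 − 12 = 23. No deviation. ✓
Risky: low deductible gives 35 − 15 = 20; high deductible gives 167 − 116 = 51. Would deviate. ✗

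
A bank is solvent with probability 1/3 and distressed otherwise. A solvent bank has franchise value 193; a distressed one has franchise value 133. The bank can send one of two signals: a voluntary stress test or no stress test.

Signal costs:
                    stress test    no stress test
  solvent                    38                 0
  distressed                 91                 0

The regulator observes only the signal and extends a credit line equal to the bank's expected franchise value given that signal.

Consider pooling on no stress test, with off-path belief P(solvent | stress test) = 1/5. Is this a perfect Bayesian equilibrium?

At the pooled signal (no stress test) the regulator holds the prior 1/3 and pays 1/3·193 + 2/3·133 = 153. Off-path (stress test) belief 1/5 gives 1/5·193 + 4/5·133 = 145.
Solvent: no stress test gives 153 − 0 = 153; stress test gives 145 − 38 = 107. Stays. ✓
Distressed: no stress test gives 153 − 0 = 153; stress test gives 145 − 91 = 54. Stays. ✓

Yes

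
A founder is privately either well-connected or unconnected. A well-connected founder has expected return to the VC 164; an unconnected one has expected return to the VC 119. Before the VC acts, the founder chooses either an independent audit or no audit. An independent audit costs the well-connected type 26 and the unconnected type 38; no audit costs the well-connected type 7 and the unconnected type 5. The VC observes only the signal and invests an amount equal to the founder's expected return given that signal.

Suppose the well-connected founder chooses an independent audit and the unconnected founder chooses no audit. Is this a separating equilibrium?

If types separate, audit earns payment 164 and no audit earns 119.
Well-connected: audit gives 164 − 26 = 138; no audit gives 119 − 7 = 112. No deviation. ✓
Unconnected: no audit gives 119 − 5 = 114; audit gives 164 − 38 = 126. Would deviate. ✗

No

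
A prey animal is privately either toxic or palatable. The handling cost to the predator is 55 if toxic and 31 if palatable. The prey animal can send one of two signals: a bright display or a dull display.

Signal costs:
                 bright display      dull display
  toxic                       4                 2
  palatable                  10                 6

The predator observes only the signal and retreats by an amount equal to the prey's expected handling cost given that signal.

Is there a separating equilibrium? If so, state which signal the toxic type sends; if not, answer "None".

Try toxic → bright display, palatable → dull display:
  If types separate, bright display earns payment 55 and dull display earns 31.
  Toxic: bright display gives 55 − 4 = 51; dull display gives 31 − 2 = 29. No deviation. ✓
  Palatable: dull display gives 31 − 6 = 25; bright display gives 55 − 10 = 45. Would deviate. ✗
Try toxic → dull display, palatable → bright display:
  If types separate, dull display earns payment 55 and bright display earns 31.
  Toxic: dull display gives 55 − 2 = 53; bright display gives 31 − 4 = 27. No deviation. ✓
  Palatable: bright display gives 31 − 10 = 21; dull display gives 55 − 6 = 49. Would deviate. ✗
Neither assignment is incentive-compatible.

None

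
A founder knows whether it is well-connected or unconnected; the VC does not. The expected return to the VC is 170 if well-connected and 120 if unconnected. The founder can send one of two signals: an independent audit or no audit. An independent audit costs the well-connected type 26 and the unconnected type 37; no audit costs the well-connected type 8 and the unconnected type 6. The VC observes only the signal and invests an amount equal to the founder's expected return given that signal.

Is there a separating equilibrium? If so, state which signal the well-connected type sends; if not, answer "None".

Try well-connected → audit, unconnected → no audit:
  If types separate, audit earns payment 170 and no audit earns 120.
  Well-connected: audit gives 170 − 26 = 144; no audit gives 120 − 8 = 112. No deviation. ✓
  Unconnected: no audit gives 120 − 6 = 114; audit gives 170 − 37 = 133. Would deviate. ✗
Try well-connected → no audit, unconnected → audit:
  If types separate, no audit earns payment 170 and audit earns 120.
  Well-connected: no audit gives 170 − 8 = 162; audit gives 120 − 26 = 94. No deviation. ✓
  Unconnected: audit gives 120 − 37 = 83; no audit gives 170 − 6 = 164. Would deviate. ✗
Neither assignment is incentive-compatible.

None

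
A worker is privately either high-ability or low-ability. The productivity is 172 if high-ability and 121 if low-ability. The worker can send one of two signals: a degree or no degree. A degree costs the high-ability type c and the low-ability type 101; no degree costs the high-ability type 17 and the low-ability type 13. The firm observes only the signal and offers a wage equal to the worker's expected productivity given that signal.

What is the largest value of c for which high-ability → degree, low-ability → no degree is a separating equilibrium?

Under separation: degree → high-ability (pays 172); no degree → low-ability (pays 121).
Low-ability: 121 − 13 = 108 ≥ 172 − 101 = 71. Holds regardless of c. ✓
High-ability: 172 − c ≥ 121 − 17, so c ≤ 172 − 104 = 68.

68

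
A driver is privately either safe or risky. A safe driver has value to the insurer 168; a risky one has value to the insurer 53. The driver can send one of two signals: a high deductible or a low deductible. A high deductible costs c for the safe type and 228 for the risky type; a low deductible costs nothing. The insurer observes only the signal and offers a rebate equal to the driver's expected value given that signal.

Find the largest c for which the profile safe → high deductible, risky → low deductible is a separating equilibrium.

Under separation: high deductible → safe (pays 168); low deductible → risky (pays 53).
Risky: 53 − 0 = 53 ≥ 168 − 228 = -60. Holds regardless of c. ✓
Safe: 168 − c ≥ 53 − 0, so c ≤ 168 − 53 = 115.

115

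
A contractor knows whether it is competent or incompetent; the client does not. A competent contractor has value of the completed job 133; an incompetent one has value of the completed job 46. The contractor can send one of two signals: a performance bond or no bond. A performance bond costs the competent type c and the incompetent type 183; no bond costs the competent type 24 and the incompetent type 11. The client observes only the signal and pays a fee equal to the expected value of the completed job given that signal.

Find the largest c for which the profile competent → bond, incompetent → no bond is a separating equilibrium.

Under separation: bond → competent (pays 133); no bond → incompetent (pays 46).
Incompetent: 46 − 11 = 35 ≥ 133 − 183 = -50. Holds regardless of c. ✓
Competent: 133 − c ≥ 46 − 24, so c ≤ 133 − 22 = 111.

111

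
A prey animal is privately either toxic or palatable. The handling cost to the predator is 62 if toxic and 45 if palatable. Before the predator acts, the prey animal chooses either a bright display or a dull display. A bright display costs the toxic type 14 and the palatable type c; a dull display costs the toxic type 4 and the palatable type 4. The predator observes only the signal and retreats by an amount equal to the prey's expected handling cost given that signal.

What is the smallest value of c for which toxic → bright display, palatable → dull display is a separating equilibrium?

21

Under separation: bright display → toxic (pays 62); dull display → palatable (pays 45).
Toxic: 62 − 14 = 48 ≥ 45 − 4 = 41. Holds regardless of c. ✓
Palatable: 45 − 4 ≥ 62 − c, so c ≥ 62 − 41 = 21.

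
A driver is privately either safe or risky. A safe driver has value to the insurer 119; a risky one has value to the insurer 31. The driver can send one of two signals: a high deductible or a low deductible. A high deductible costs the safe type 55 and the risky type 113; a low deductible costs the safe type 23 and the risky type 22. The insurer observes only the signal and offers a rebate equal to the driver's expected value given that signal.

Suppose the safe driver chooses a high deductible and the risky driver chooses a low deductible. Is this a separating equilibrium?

Yes

Under separation the insurer infers type exactly: high deductible → safe (pays 119), low deductible → risky (pays 31).
Safe: high deductible gives 119 − 55 = 64; low deductible gives 31 − 23 = 8. No deviation. ✓
Risky: low deductible gives 31 − 22 = 9; high deductible gives 119 − 113 = 6. No deviation. ✓
Neither type gains from mimicking the other.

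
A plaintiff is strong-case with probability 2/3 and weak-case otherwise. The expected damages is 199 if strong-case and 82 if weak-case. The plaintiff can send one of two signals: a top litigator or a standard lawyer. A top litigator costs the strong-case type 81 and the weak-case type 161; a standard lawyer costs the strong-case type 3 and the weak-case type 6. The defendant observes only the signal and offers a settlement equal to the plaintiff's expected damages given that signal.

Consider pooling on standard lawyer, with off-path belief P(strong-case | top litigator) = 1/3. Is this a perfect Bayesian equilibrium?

At the pooled signal (standard lawyer) the defendant holds the prior 2/3 and pays 2/3·199 + 1/3·82 = 160. Off-path (top litigator) belief 1/3 gives 1/3·199 + 2/3·82 = 121.
Strong-case: standard lawyer gives 160 − 3 = 157; top litigator gives 121 − 81 = 40. Stays. ✓
Weak-case: standard lawyer gives 160 − 6 = 154; top litigator gives 121 − 161 = -40. Stays. ✓

Yes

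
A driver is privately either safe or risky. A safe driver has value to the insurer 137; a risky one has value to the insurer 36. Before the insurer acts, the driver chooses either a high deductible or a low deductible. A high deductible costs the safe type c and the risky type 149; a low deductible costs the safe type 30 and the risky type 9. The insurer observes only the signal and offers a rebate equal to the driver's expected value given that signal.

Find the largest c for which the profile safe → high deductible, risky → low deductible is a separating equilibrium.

Under separation: high deductible → safe (pays 137); low deductible → risky (pays 36).
Risky: 36 − 9 = 27 ≥ 137 − 149 = -12. Holds regardless of c. ✓
Safe: 137 − c ≥ 36 − 30, so c ≤ 137 − 6 = 131.

131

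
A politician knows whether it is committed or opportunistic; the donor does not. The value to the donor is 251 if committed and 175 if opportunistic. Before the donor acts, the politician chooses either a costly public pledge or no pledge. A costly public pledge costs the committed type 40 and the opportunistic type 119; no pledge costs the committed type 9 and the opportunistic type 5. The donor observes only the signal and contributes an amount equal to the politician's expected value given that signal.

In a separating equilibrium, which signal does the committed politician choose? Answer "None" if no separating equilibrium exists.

pledge

Try committed → pledge, opportunistic → no pledge:
  If types separate, pledge earns payment 251 and no pledge earns 175.
  Committed: pledge gives 251 − 40 = 211; no pledge gives 175 − 9 = 166. No deviation. ✓
  Opportunistic: no pledge gives 175 − 5 = 170; pledge gives 251 − 119 = 132. No deviation. ✓
Both hold — the committed type sends pledge.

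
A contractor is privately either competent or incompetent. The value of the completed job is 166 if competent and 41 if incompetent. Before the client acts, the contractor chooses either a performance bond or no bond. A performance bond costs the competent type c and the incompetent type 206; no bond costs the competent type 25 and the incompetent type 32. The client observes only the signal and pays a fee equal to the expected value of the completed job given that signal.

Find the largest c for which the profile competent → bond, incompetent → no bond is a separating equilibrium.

150

Under separation: bond → competent (pays 166); no bond → incompetent (pays 41).
Incompetent: 41 − 32 = 9 ≥ 166 − 206 = -40. Holds regardless of c. ✓
Competent: 166 − c ≥ 41 − 25, so c ≤ 166 − 16 = 150.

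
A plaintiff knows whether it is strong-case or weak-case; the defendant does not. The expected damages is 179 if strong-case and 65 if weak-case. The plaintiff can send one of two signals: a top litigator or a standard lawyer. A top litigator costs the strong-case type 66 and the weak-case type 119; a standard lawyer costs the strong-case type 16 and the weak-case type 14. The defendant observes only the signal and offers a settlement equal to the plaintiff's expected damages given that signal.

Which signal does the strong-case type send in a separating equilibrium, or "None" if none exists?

None

Try strong-case → top litigator, weak-case → standard lawyer:
  If types separate, top litigator earns payment 179 and standard lawyer earns 65.
  Strong-case: top litigator gives 179 − 66 = 113; standard lawyer gives 65 − 16 = 49. No deviation. ✓
  Weak-case: standard lawyer gives 65 − 14 = 51; top litigator gives 179 − 119 = 60. Would deviate. ✗
Try strong-case → standard lawyer, weak-case → top litigator:
  If types separate, standard lawyer earns payment 179 and top litigator earns 65.
  Strong-case: standard lawyer gives 179 − 16 = 163; top litigator gives 65 − 66 = -1. No deviation. ✓
  Weak-case: top litigator gives 65 − 119 = -54; standard lawyer gives 179 − 14 = 165. Would deviate. ✗
Neither assignment is incentive-compatible.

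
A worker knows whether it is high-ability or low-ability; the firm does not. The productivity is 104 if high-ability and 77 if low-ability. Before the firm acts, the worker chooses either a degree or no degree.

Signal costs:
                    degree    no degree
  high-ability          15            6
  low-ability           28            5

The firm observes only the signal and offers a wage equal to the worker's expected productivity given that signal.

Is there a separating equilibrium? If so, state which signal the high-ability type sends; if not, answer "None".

None

Try high-ability → degree, low-ability → no degree:
  If types separate, degree earns payment 104 and no degree earns 77.
  High-ability: degree gives 104 − 15 = 89; no degree gives 77 − 6 = 71. No deviation. ✓
  Low-ability: no degree gives 77 − 5 = 72; degree gives 104 − 28 = 76. Would deviate. ✗
Try high-ability → no degree, low-ability → degree:
  If types separate, no degree earns payment 104 and degree earns 77.
  High-ability: no degree gives 104 − 6 = 98; degree gives 77 − 15 = 62. No deviation. ✓
  Low-ability: degree gives 77 − 28 = 49; no degree gives 104 − 5 = 99. Would deviate. ✗
Neither assignment is incentive-compatible.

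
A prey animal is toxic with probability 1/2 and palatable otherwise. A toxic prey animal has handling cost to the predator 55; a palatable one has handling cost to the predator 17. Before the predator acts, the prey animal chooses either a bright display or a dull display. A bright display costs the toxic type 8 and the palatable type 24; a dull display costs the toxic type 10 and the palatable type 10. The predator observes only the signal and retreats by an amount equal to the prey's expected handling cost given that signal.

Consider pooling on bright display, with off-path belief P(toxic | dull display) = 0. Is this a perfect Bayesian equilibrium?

On the equilibrium path (bright display) the predator holds the prior 1/2 and pays 1/2·55 + 1/2·17 = 36. Off-path (dull display) belief 0 gives 0·55 + 1·17 = 17.
Toxic: bright display gives 36 − 8 = 28; dull display gives 17 − 10 = 7. Stays. ✓
Palatable: bright display gives 36 − 24 = 12; dull display gives 17 − 10 = 7. Stays. ✓
Beliefs are Bayes-consistent on-path and both types best-respond.

Yes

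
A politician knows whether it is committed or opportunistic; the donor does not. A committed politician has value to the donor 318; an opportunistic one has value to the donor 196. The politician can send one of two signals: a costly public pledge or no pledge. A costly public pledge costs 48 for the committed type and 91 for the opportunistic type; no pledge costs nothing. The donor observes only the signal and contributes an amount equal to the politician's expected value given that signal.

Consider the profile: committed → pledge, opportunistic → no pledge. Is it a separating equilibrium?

If types separate, pledge earns payment 318 and no pledge earns 196.
Committed: pledge gives 318 − 48 = 270; no pledge gives 196 − 0 = 196. No deviation. ✓
Opportunistic: no pledge gives 196 − 0 = 196; pledge gives 318 − 91 = 227. Would deviate. ✗

No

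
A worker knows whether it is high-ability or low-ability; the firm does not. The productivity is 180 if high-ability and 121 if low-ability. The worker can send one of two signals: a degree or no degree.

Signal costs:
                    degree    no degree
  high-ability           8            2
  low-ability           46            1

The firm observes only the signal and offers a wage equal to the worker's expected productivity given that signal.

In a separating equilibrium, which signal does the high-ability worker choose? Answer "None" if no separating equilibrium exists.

Try high-ability → degree, low-ability → no degree:
  If types separate, degree earns payment 180 and no degree earns 121.
  High-ability: degree gives 180 − 8 = 172; no degree gives 121 − 2 = 119. No deviation. ✓
  Low-ability: no degree gives 121 − 1 = 120; degree gives 180 − 46 = 134. Would deviate. ✗
Try high-ability → no degree, low-ability → degree:
  If types separate, no degree earns payment 180 and degree earns 121.
  High-ability: no degree gives 180 − 2 = 178; degree gives 121 − 8 = 113. No deviation. ✓
  Low-ability: degree gives 121 − 46 = 75; no degree gives 180 − 1 = 179. Would deviate. ✗
Neither assignment is incentive-compatible.

None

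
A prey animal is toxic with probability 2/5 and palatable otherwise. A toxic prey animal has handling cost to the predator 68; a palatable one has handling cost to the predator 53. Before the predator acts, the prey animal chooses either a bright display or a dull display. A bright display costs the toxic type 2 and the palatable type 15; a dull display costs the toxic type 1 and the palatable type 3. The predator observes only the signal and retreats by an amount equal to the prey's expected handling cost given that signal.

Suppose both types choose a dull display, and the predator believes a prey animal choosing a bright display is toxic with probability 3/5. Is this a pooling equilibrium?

At the pooled signal (dull display) the predator holds the prior 2/5 and pays 2/5·68 + 3/5·53 = 59. Off-path (bright display) belief 3/5 gives 3/5·68 + 2/5·53 = 62.
Toxic: dull display gives 59 − 1 = 58; bright display gives 62 − 2 = 60. Deviates. ✗
Palatable: dull display gives 59 − 3 = 56; bright display gives 62 − 15 = 47. Stays. ✓

No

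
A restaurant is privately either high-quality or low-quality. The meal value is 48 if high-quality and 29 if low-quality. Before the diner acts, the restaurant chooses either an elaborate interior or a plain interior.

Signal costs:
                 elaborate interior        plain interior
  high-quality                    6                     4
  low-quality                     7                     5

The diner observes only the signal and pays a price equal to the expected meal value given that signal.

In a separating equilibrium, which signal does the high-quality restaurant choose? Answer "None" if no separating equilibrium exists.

None

Try high-quality → elaborate interior, low-quality → plain interior:
  If types separate, elaborate interior earns payment 48 and plain interior earns 29.
  High-quality: elaborate interior gives 48 − 6 = 42; plain interior gives 29 − 4 = 25. No deviation. ✓
  Low-quality: plain interior gives 29 − 5 = 24; elaborate interior gives 48 − 7 = 41. Would deviate. ✗
Try high-quality → plain interior, low-quality → elaborate interior:
  If types separate, plain interior earns payment 48 and elaborate interior earns 29.
  High-quality: plain interior gives 48 − 4 = 44; elaborate interior gives 29 − 6 = 23. No deviation. ✓
  Low-quality: elaborate interior gives 29 − 7 = 22; plain interior gives 48 − 5 = 43. Would deviate. ✗
Neither assignment is incentive-compatible.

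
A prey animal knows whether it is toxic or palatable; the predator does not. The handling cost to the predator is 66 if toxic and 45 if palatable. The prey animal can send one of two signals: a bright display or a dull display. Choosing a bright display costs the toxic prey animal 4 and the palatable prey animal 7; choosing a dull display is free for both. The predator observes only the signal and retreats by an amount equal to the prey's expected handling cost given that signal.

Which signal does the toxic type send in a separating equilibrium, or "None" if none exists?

Try toxic → bright display, palatable → dull display:
  If types separate, bright display earns payment 66 and dull display earns 45.
  Toxic: bright display gives 66 − 4 = 62; dull display gives 45 − 0 = 45. No deviation. ✓
  Palatable: dull display gives 45 − 0 = 45; bright display gives 66 − 7 = 59. Would deviate. ✗
Try toxic → dull display, palatable → bright display:
  If types separate, dull display earns payment 66 and bright display earns 45.
  Toxic: dull display gives 66 − 0 = 66; bright display gives 45 − 4 = 41. No deviation. ✓
  Palatable: bright display gives 45 − 7 = 38; dull display gives 66 − 0 = 66. Would deviate. ✗
Neither assignment is incentive-compatible.

None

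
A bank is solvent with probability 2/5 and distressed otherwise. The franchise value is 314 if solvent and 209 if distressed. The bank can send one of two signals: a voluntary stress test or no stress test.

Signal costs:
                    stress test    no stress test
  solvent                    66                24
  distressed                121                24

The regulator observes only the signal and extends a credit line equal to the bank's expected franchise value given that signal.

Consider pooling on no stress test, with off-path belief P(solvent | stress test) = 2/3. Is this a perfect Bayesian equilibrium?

On the equilibrium path (no stress test) the regulator holds the prior 2/5 and pays 2/5·314 + 3/5·209 = 251. Off-path (stress test) belief 2/3 gives 2/3·314 + 1/3·209 = 279.
Solvent: no stress test gives 251 − 24 = 227; stress test gives 279 − 66 = 213. Stays. ✓
Distressed: no stress test gives 251 − 24 = 227; stress test gives 279 − 121 = 158. Stays. ✓
Beliefs are Bayes-consistent on-path and both types best-respond.

Yes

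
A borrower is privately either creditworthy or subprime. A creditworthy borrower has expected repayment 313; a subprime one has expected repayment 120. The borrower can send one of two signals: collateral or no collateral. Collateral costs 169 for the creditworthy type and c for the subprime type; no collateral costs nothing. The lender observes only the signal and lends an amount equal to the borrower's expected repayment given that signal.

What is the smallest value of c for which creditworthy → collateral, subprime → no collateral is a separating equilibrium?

193

Under separation: collateral → creditworthy (pays 313); no collateral → subprime (pays 120).
Creditworthy: 313 − 169 = 144 ≥ 120 − 0 = 120. Holds regardless of c. ✓
Subprime: 120 − 0 ≥ 313 − c, so c ≥ 313 − 120 = 193.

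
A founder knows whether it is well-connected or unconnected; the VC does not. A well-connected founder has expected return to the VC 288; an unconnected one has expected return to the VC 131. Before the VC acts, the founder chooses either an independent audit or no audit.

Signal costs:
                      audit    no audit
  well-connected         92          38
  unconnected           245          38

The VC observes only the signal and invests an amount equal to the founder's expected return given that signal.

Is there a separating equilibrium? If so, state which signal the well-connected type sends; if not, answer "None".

audit

Try well-connected → audit, unconnected → no audit:
  If types separate, audit earns payment 288 and no audit earns 131.
  Well-connected: audit gives 288 − 92 = 196; no audit gives 131 − 38 = 93. No deviation. ✓
  Unconnected: no audit gives 131 − 38 = 93; audit gives 288 − 245 = 43. No deviation. ✓
Both hold — the well-connected type sends audit.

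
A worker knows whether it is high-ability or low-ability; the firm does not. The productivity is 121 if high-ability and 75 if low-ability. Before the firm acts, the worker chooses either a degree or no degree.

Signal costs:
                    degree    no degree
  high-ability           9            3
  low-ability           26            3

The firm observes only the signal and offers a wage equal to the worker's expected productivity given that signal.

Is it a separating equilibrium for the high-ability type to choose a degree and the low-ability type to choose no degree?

Under separation the firm infers type exactly: degree → high-ability (pays 121), no degree → low-ability (pays 75).
High-ability: degree gives 121 − 9 = 112; no degree gives 75 − 3 = 72. No deviation. ✓
Low-ability: no degree gives 75 − 3 = 72; degree gives 121 − 26 = 95. Would deviate. ✗

No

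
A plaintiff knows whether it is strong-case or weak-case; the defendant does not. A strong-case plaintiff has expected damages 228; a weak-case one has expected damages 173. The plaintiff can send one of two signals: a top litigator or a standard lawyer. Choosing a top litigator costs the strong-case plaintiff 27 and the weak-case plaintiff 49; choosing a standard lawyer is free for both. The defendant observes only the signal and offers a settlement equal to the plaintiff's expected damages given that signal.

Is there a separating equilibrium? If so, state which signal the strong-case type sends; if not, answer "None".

Try strong-case → top litigator, weak-case → standard lawyer:
  If types separate, top litigator earns payment 228 and standard lawyer earns 173.
  Strong-case: top litigator gives 228 − 27 = 201; standard lawyer gives 173 − 0 = 173. No deviation. ✓
  Weak-case: standard lawyer gives 173 − 0 = 173; top litigator gives 228 − 49 = 179. Would deviate. ✗
Try strong-case → standard lawyer, weak-case → top litigator:
  If types separate, standard lawyer earns payment 228 and top litigator earns 173.
  Strong-case: standard lawyer gives 228 − 0 = 228; top litigator gives 173 − 27 = 146. No deviation. ✓
  Weak-case: top litigator gives 173 − 49 = 124; standard lawyer gives 228 − 0 = 228. Would deviate. ✗
Neither assignment is incentive-compatible.

None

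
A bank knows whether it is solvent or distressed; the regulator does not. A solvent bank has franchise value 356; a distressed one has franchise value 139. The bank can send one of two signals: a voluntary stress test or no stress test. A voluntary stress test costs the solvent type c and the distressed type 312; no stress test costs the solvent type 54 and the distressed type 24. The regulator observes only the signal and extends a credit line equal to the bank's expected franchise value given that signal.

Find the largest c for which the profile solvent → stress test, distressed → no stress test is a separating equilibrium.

271

Under separation: stress test → solvent (pays 356); no stress test → distressed (pays 139).
Distressed: 139 − 24 = 115 ≥ 356 − 312 = 44. Holds regardless of c. ✓
Solvent: 356 − c ≥ 139 − 54, so c ≤ 356 − 85 = 271.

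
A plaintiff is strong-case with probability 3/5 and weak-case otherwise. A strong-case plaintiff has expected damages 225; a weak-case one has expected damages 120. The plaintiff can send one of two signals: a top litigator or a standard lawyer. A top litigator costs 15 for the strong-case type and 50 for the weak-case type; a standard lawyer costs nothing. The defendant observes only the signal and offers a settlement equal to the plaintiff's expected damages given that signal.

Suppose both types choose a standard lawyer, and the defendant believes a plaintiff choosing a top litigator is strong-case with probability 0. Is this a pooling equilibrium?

On the equilibrium path (standard lawyer) the defendant holds the prior 3/5 and pays 3/5·225 + 2/5·120 = 183. Off-path (top litigator) belief 0 gives 0·225 + 1·120 = 120.
Strong-case: standard lawyer gives 183 − 0 = 183; top litigator gives 120 − 15 = 105. Stays. ✓
Weak-case: standard lawyer gives 183 − 0 = 183; top litigator gives 120 − 50 = 70. Stays. ✓
Beliefs are Bayes-consistent on-path and both types best-respond.

Yes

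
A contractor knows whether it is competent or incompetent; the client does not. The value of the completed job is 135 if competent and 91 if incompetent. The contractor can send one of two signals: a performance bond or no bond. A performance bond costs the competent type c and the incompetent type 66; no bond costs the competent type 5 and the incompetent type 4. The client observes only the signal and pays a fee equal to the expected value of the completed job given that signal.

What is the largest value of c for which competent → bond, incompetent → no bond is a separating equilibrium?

Under separation: bond → competent (pays 135); no bond → incompetent (pays 91).
Incompetent: 91 − 4 = 87 ≥ 135 − 66 = 69. Holds regardless of c. ✓
Competent: 135 − c ≥ 91 − 5, so c ≤ 135 − 86 = 49.

49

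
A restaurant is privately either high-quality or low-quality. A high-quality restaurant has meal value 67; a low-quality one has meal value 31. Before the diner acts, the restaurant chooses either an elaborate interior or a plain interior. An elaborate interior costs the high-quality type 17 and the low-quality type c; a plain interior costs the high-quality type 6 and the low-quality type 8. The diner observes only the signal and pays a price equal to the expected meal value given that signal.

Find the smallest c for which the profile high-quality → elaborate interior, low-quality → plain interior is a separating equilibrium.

Under separation: elaborate interior → high-quality (pays 67); plain interior → low-quality (pays 31).
High-quality: 67 − 17 = 50 ≥ 31 − 6 = 25. Holds regardless of c. ✓
Low-quality: 31 − 8 ≥ 67 − c, so c ≥ 67 − 23 = 44.

44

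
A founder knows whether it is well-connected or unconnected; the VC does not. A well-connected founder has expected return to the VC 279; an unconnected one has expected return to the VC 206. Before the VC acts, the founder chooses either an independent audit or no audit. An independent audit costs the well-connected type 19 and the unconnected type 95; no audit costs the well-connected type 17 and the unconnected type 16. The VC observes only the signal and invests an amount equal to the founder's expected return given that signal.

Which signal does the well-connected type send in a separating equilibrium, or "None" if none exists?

audit

Try well-connected → audit, unconnected → no audit:
  Under separation the VC infers type exactly: audit → well-connected (pays 279), no audit → unconnected (pays 206).
  Well-connected: audit gives 279 − 19 = 260; no audit gives 206 − 17 = 189. No deviation. ✓
  Unconnected: no audit gives 206 − 16 = 190; audit gives 279 − 95 = 184. No deviation. ✓
Both hold — the well-connected type sends audit.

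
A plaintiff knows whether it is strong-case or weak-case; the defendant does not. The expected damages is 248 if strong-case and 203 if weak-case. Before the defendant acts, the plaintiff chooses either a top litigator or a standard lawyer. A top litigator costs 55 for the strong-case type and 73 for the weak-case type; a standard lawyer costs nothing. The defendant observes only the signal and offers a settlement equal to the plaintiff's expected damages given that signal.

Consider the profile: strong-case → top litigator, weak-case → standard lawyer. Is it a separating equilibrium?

Under separation the defendant infers type exactly: top litigator → strong-case (pays 248), standard lawyer → weak-case (pays 203).
Strong-case: top litigator gives 248 − 55 = 193; standard lawyer gives 203 − 0 = 203. Would deviate. ✗
Weak-case: standard lawyer gives 203 − 0 = 203; top litigator gives 248 − 73 = 175. No deviation. ✓

No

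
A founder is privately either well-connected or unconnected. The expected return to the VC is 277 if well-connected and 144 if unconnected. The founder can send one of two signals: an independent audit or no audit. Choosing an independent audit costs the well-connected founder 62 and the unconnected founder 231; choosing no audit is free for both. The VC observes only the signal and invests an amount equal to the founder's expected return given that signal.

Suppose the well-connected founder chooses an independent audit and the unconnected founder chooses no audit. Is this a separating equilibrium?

Under separation the VC infers type exactly: audit → well-connected (pays 277), no audit → unconnected (pays 144).
Well-connected: audit gives 277 − 62 = 215; no audit gives 144 − 0 = 144. No deviation. ✓
Unconnected: no audit gives 144 − 0 = 144; audit gives 277 − 231 = 46. No deviation. ✓
Both incentive constraints hold.

Yes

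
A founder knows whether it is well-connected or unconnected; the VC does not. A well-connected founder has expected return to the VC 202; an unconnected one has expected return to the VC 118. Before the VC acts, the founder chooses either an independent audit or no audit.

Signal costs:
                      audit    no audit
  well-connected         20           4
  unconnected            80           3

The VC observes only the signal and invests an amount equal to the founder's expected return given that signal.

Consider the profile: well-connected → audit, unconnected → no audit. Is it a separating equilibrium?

Under separation the VC infers type exactly: audit → well-connected (pays 202), no audit → unconnected (pays 118).
Well-connected: audit gives 202 − 20 = 182; no audit gives 118 − 4 = 114. No deviation. ✓
Unconnected: no audit gives 118 − 3 = 115; audit gives 202 − 80 = 122. Would deviate. ✗

No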